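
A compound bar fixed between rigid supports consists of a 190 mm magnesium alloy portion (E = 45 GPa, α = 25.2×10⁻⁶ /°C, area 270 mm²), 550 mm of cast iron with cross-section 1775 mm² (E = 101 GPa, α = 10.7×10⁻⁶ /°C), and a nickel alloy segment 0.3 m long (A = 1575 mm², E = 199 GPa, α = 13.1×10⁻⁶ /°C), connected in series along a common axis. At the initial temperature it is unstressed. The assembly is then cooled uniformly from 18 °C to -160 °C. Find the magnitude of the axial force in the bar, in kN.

Free thermal contraction of the whole bar: Σ αᵢΔT Lᵢ = 25.2×10⁻⁶×178×190 + 10.7×10⁻⁶×178×550 + 13.1×10⁻⁶×178×300 = 2.599 mm.
The rigid supports impose zero overall length change; the single axial force P common to all segments must satisfy P Σ Lᵢ/(AᵢEᵢ) = δ_free.
Σ Lᵢ/(AᵢEᵢ) = 190/(270×45×10³) + 550/(1775×101×10³) + 300/(1575×199×10³) = 1.966×10⁻⁵ mm/N.
So P = 2.599 / 1.966×10⁻⁵ = 132.2 kN, tensile.

P ≈ 132 kN (tensile)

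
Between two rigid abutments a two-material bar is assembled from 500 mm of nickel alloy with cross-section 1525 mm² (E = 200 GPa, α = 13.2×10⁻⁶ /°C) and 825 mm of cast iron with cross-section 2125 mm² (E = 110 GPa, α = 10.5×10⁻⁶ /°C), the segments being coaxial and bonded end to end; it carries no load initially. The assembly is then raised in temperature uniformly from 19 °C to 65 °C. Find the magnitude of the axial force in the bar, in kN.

P ≈ 136 kN (compressive)

With the walls removed the bar would change length by δ_free = Σ αᵢΔT Lᵢ = 13.2×10⁻⁶×46×500 + 10.5×10⁻⁶×46×825 = 0.7021 mm.
The walls prevent any net length change, so an axial force P (same in every segment) develops. Compatibility: P · Σ Lᵢ/(AᵢEᵢ) = δ_free.
The series flexibility is Σ Lᵢ/(AᵢEᵢ) = 500/(1525×200×10³) + 825/(2125×110×10³) = 5.169×10⁻⁶ mm/N.
P = 0.7021 / 5.169×10⁻⁶ = 135800 N = 135.8 kN, compressive.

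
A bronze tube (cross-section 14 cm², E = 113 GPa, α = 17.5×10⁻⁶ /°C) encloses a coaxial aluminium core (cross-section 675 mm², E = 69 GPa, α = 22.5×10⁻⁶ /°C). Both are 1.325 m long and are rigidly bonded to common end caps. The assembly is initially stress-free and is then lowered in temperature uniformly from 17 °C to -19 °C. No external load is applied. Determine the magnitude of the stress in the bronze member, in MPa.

Equilibrium of a rigid end plate with no external load gives equal and opposite internal forces ±P in the two members. Since α_{aluminium} > α_{bronze}, cooling drives the aluminium into tension and the bronze into compression.
Equating the net (thermal + elastic) strains gives |α₁ − α₂|·ΔT = P·[1/(A₁E₁) + 1/(A₂E₂)].
|α₁ − α₂|·ΔT = 5×10⁻⁶ × 36 = 0.00018.
1/(A₁E₁) + 1/(A₂E₂) = 1/(1400×113×10³) + 1/(675×69×10³) = 2.779×10⁻⁸ N⁻¹.
P = 0.00018 / 2.779×10⁻⁸ = 6477 N = 6.477 kN.
σ_{bronze} = P/A₁ = 6477/1400 = 4.626 MPa, compressive.

σ ≈ 4.63 MPa (compressive)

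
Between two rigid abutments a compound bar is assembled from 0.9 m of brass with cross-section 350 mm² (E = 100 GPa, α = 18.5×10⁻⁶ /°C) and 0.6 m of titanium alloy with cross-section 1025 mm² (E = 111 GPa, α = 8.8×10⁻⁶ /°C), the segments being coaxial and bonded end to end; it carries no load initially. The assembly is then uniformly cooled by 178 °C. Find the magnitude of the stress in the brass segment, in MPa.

σ ≈ 360 MPa (tensile)

With the walls removed the bar would change length by δ_free = Σ αᵢΔT Lᵢ = 18.5×10⁻⁶×178×900 + 8.8×10⁻⁶×178×600 = 3.904 mm.
The rigid supports impose zero overall length change; the single axial force P common to all segments must satisfy P Σ Lᵢ/(AᵢEᵢ) = δ_free.
The series flexibility is Σ Lᵢ/(AᵢEᵢ) = 900/(350×100×10³) + 600/(1025×111×10³) = 3.099×10⁻⁵ mm/N.
So P = 3.904 / 3.099×10⁻⁵ = 126 kN, tensile.
σ_{brass} = P / A = 126000 / 350 = 359.9 MPa.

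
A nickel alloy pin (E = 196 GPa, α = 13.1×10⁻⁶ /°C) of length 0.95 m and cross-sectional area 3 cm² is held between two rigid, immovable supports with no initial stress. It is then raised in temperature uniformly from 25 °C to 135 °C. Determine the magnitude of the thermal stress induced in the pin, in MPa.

σ ≈ 282 MPa (compressive)

Because both ends are immovable the net strain is zero, and the suppressed thermal strain is αΔT = 13.1×10⁻⁶ × 110 = 1441×10⁻⁶.
Hence σ = E·αΔT = 196×10³ × 1441×10⁻⁶ = 282.4 MPa, compressive.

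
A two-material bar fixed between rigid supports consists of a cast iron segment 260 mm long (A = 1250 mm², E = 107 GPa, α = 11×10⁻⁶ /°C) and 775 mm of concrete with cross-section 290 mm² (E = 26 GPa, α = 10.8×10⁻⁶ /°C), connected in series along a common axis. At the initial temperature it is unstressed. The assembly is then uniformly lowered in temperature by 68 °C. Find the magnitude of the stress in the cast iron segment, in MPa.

σ ≈ 5.83 MPa (tensile)

If the supports were absent, the total length change would be Σ αᵢΔT Lᵢ = 11×10⁻⁶×68×260 + 10.8×10⁻⁶×68×775 = 0.7636 mm.
Since the ends are fixed, an axial force P builds up, equal in every segment, with P · Σ Lᵢ/(AᵢEᵢ) = δ_free.
The series flexibility is Σ Lᵢ/(AᵢEᵢ) = 260/(1250×107×10³) + 775/(290×26×10³) = 0.0001047 mm/N.
So P = 0.7636 / 0.0001047 = 7.292 kN, tensile.
σ_{cast iron} = P / A = 7292 / 1250 = 5.833 MPa.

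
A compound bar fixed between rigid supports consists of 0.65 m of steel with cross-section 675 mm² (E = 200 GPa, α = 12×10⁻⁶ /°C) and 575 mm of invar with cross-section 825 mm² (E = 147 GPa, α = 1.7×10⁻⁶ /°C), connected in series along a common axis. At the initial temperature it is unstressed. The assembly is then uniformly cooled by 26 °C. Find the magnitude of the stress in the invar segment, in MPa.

σ ≈ 28.9 MPa (tensile)

Free thermal contraction of the whole bar: Σ αᵢΔT Lᵢ = 12×10⁻⁶×26×650 + 1.7×10⁻⁶×26×575 = 0.2282 mm.
The walls prevent any net length change, so an axial force P (same in every segment) develops. Compatibility: P · Σ Lᵢ/(AᵢEᵢ) = δ_free.
The series flexibility is Σ Lᵢ/(AᵢEᵢ) = 650/(675×200×10³) + 575/(825×147×10³) = 9.556×10⁻⁶ mm/N.
Hence P = δ_free / Σ(L/AE) = 0.2282/9.556×10⁻⁶ = 23.88 kN (tensile).
σ_{invar} = P / A = 23880 / 825 = 28.95 MPa.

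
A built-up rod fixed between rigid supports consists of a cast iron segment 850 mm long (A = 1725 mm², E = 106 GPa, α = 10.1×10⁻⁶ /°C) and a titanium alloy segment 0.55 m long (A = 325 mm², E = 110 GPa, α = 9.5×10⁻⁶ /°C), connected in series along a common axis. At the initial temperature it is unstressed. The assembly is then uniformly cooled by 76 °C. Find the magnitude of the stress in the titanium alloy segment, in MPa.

σ ≈ 161 MPa (tensile)

If the supports were absent, the total length change would be Σ αᵢΔT Lᵢ = 10.1×10⁻⁶×76×850 + 9.5×10⁻⁶×76×550 = 1.05 mm.
Since the ends are fixed, an axial force P builds up, equal in every segment, with P · Σ Lᵢ/(AᵢEᵢ) = δ_free.
Σ Lᵢ/(AᵢEᵢ) = 850/(1725×106×10³) + 550/(325×110×10³) = 2.003×10⁻⁵ mm/N.
P = 1.05 / 2.003×10⁻⁵ = 52390 N = 52.39 kN, tensile.
σ_{titanium alloy} = P / A = 52390 / 325 = 161.2 MPa.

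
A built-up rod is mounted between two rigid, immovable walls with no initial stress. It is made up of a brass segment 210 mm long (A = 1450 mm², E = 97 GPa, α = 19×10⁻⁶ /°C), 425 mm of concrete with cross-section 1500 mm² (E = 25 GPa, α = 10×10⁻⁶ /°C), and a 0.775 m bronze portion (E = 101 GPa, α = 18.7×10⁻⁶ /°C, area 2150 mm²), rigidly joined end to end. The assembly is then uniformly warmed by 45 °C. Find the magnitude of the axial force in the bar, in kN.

With the walls removed the bar would change length by δ_free = Σ αᵢΔT Lᵢ = 19×10⁻⁶×45×210 + 10×10⁻⁶×45×425 + 18.7×10⁻⁶×45×775 = 1.023 mm.
The rigid supports impose zero overall length change; the single axial force P common to all segments must satisfy P Σ Lᵢ/(AᵢEᵢ) = δ_free.
The series flexibility is Σ Lᵢ/(AᵢEᵢ) = 210/(1450×97×10³) + 425/(1500×25×10³) + 775/(2150×101×10³) = 1.64×10⁻⁵ mm/N.
So P = 1.023 / 1.64×10⁻⁵ = 62.39 kN, compressive.

P ≈ 62.4 kN (compressive)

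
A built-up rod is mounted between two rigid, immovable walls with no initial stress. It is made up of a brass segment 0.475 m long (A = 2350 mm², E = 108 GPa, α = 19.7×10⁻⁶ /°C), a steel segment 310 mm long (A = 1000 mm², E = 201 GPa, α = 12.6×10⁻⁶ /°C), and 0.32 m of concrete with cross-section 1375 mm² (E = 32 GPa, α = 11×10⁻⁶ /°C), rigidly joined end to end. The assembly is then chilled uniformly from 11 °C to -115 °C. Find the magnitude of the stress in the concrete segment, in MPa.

Free thermal contraction of the whole bar: Σ αᵢΔT Lᵢ = 19.7×10⁻⁶×126×475 + 12.6×10⁻⁶×126×310 + 11×10⁻⁶×126×320 = 2.115 mm.
Since the ends are fixed, an axial force P builds up, equal in every segment, with P · Σ Lᵢ/(AᵢEᵢ) = δ_free.
The series flexibility is Σ Lᵢ/(AᵢEᵢ) = 475/(2350×108×10³) + 310/(1000×201×10³) + 320/(1375×32×10³) = 1.069×10⁻⁵ mm/N.
P = 2.115 / 1.069×10⁻⁵ = 197900 N = 197.9 kN, tensile.
σ_{concrete} = P / A = 197900 / 1375 = 143.9 MPa.

σ ≈ 144 MPa (tensile)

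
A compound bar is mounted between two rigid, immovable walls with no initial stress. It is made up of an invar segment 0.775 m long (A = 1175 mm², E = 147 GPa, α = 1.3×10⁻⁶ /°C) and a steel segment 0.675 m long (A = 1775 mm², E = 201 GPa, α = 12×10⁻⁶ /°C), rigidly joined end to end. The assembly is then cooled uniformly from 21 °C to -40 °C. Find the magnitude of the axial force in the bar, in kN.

Free thermal contraction of the whole bar: Σ αᵢΔT Lᵢ = 1.3×10⁻⁶×61×775 + 12×10⁻⁶×61×675 = 0.5556 mm.
Since the ends are fixed, an axial force P builds up, equal in every segment, with P · Σ Lᵢ/(AᵢEᵢ) = δ_free.
Σ Lᵢ/(AᵢEᵢ) = 775/(1175×147×10³) + 675/(1775×201×10³) = 6.379×10⁻⁶ mm/N.
So P = 0.5556 / 6.379×10⁻⁶ = 87.09 kN, tensile.

P ≈ 87.1 kN (tensile)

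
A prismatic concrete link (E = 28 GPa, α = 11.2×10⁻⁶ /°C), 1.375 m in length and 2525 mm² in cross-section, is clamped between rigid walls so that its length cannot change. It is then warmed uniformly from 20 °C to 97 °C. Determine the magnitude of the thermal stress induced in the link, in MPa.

With length fixed, the mechanical strain must cancel the thermal strain αΔT = 11.2×10⁻⁶ × 77 = 862.4×10⁻⁶.
σ = EαΔT = 28×10³ × 11.2×10⁻⁶ × 77 = 24.15 MPa (compressive; the link is trying to expand).

σ ≈ 24.1 MPa (compressive)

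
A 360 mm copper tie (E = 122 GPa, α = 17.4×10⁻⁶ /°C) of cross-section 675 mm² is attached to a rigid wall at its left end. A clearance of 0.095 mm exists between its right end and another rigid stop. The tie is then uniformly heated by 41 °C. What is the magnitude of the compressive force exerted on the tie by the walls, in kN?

P ≈ 37 kN

Free thermal elongation = αΔT L = 17.4×10⁻⁶ × 41 × 360 = 0.2568 mm.
This exceeds the 0.095 mm gap, so the wall pushes back. The portion of expansion that must be recovered elastically is δ_free − gap = 0.2568 − 0.095 = 0.1618 mm.
Compatibility: PL/(AE) = 0.1618 mm, so σ = P/A = E × (0.1618/360) = 54.84 MPa.
P = σA = 54.84 × 675 = 37.02 kN.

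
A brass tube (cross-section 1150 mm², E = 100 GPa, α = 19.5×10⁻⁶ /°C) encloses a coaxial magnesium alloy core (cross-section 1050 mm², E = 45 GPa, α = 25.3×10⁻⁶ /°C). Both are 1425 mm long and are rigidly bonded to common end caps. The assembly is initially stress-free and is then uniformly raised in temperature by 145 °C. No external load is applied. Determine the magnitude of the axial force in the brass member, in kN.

Both members must finish at the same length. With the larger α, the magnesium alloy tends to over-expand; the plates restrain it, putting the magnesium alloy in compression and the brass in tension. With no external load the two internal forces are equal and opposite, magnitude P.
Compatibility of the two members (thermal + elastic change equal): (α₁ − α₂)ΔT = P·[1/(A₁E₁) + 1/(A₂E₂)].
|α₁ − α₂|·ΔT = 5.8×10⁻⁶ × 145 = 0.000841.
1/(A₁E₁) + 1/(A₂E₂) = 1/(1150×100×10³) + 1/(1050×45×10³) = 2.986×10⁻⁸ N⁻¹.
So P = 0.000841 / 2.986×10⁻⁸ = 28.17 kN.

P ≈ 28.2 kN (tensile in the brass)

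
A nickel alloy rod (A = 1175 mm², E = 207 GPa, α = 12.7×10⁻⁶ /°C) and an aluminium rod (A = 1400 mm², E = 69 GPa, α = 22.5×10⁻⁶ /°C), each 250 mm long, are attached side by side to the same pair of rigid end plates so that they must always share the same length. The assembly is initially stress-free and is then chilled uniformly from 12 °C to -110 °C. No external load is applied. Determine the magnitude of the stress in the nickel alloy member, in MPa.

Both members must finish at the same length. With the larger α, the aluminium tends to over-contract; the plates restrain it, putting the aluminium in tension and the nickel alloy in compression. With no external load the two internal forces are equal and opposite, magnitude P.
Equating the net (thermal + elastic) strains gives |α₁ − α₂|·ΔT = P·[1/(A₁E₁) + 1/(A₂E₂)].
|α₁ − α₂|·ΔT = 9.8×10⁻⁶ × 122 = 0.001196.
1/(A₁E₁) + 1/(A₂E₂) = 1/(1175×207×10³) + 1/(1400×69×10³) = 1.446×10⁻⁸ N⁻¹.
P = 0.001196 / 1.446×10⁻⁸ = 82660 N = 82.66 kN.
σ_{nickel alloy} = P/A₁ = 82660/1175 = 70.35 MPa, compressive.

σ ≈ 70.4 MPa (compressive)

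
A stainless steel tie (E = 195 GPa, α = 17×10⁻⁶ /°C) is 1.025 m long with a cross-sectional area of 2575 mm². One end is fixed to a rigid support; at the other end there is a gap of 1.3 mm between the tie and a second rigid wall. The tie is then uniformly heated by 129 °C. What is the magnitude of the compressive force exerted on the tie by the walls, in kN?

P ≈ 464 kN

Unrestrained expansion: δ_free = αΔT L = 17×10⁻⁶ × 129 × 1025 = 2.248 mm.
This exceeds the 1.3 mm gap, so the wall pushes back. The portion of expansion that must be recovered elastically is δ_free − gap = 2.248 − 1.3 = 0.9478 mm.
That suppressed elongation corresponds to σ = E·Δ/L = 195×10³ × 0.9478/1025 = 180.3 MPa.
P = σA = 180.3 × 2575 = 464.3 kN.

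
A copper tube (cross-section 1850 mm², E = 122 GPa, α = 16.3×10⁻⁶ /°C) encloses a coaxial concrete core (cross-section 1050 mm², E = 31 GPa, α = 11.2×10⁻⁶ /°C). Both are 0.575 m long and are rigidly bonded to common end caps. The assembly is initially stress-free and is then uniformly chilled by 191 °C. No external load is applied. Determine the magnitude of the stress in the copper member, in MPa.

Both members must finish at the same length. With the larger α, the copper tends to over-contract; the plates restrain it, putting the copper in tension and the concrete in compression. With no external load the two internal forces are equal and opposite, magnitude P.
Equating the net (thermal + elastic) strains gives |α₁ − α₂|·ΔT = P·[1/(A₁E₁) + 1/(A₂E₂)].
|α₁ − α₂|·ΔT = 5.1×10⁻⁶ × 191 = 0.0009741.
1/(A₁E₁) + 1/(A₂E₂) = 1/(1850×122×10³) + 1/(1050×31×10³) = 3.515×10⁻⁸ N⁻¹.
So P = 0.0009741 / 3.515×10⁻⁸ = 27.71 kN.
σ_{copper} = P/A₁ = 27710/1850 = 14.98 MPa, tensile.

σ ≈ 15 MPa (tensile)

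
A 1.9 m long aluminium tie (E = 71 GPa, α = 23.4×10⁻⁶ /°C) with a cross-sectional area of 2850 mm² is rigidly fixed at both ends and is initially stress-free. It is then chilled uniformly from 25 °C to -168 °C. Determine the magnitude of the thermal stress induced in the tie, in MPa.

The supports are rigid, so the total axial strain is zero. The restrained thermal strain is ε = αΔT = 23.4×10⁻⁶ × 193 = 4516.2×10⁻⁶.
σ = EαΔT = 71×10³ × 23.4×10⁻⁶ × 193 = 320.7 MPa (tensile; the tie is trying to contract).

σ ≈ 321 MPa (tensile)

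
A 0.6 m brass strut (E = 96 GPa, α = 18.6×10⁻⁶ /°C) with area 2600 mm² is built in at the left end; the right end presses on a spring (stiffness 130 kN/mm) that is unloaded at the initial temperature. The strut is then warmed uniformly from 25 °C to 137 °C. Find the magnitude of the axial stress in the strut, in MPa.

σ ≈ 47.6 MPa (compressive)

The unrestrained thermal change is αΔT L = 18.6×10⁻⁶ × 112 × 600 = 1.25 mm.
With a force P in the spring, the elastic change of the strut is PL/(AE) and that of the spring is P/k; compatibility requires their sum to equal δ_free.
P [ L/(AE) + 1/k ] = δ_free → P [ 600/(2600×96×10³) + 1/(130×10³) ] = 1.25.
P = 1.25 / 1.01×10⁻⁵ = 123800 N.
σ = P/A = 123800/2600 = 47.62 MPa.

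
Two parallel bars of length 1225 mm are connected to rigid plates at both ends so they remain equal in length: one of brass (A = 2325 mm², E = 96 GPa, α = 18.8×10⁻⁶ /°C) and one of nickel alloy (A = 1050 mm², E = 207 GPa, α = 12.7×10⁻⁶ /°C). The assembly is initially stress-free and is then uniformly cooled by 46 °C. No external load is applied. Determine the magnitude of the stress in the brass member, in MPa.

Equilibrium of a rigid end plate with no external load gives equal and opposite internal forces ±P in the two members. Since α_{brass} > α_{nickel alloy}, cooling drives the brass into tension and the nickel alloy into compression.
Equating the net (thermal + elastic) strains gives |α₁ − α₂|·ΔT = P·[1/(A₁E₁) + 1/(A₂E₂)].
|α₁ − α₂|·ΔT = 6.1×10⁻⁶ × 46 = 0.0002806.
1/(A₁E₁) + 1/(A₂E₂) = 1/(2325×96×10³) + 1/(1050×207×10³) = 9.081×10⁻⁹ N⁻¹.
P = 0.0002806 / 9.081×10⁻⁹ = 30900 N = 30.9 kN.
σ_{brass} = P/A₁ = 30900/2325 = 13.29 MPa, tensile.

σ ≈ 13.3 MPa (tensile)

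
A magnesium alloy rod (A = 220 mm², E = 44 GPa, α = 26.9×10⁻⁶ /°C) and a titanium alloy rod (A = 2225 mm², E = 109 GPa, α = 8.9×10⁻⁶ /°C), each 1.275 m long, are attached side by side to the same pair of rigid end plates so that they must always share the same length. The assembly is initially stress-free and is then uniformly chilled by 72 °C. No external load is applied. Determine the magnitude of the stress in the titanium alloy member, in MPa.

σ ≈ 5.42 MPa (compressive)

Equilibrium of a rigid end plate with no external load gives equal and opposite internal forces ±P in the two members. Since α_{magnesium alloy} > α_{titanium alloy}, cooling drives the magnesium alloy into tension and the titanium alloy into compression.
Equating the net (thermal + elastic) strains gives |α₁ − α₂|·ΔT = P·[1/(A₁E₁) + 1/(A₂E₂)].
|α₁ − α₂|·ΔT = 18×10⁻⁶ × 72 = 0.001296.
1/(A₁E₁) + 1/(A₂E₂) = 1/(220×44×10³) + 1/(2225×109×10³) = 1.074×10⁻⁷ N⁻¹.
So P = 0.001296 / 1.074×10⁻⁷ = 12.06 kN.
σ_{titanium alloy} = P/A₂ = 12060/2225 = 5.422 MPa, compressive.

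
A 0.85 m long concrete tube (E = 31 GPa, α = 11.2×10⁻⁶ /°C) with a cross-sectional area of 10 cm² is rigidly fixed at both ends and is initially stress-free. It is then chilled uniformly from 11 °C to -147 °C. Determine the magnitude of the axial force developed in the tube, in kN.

The ends cannot move, so σ = EαΔT = 31×10³ × 11.2×10⁻⁶ × 158 = 54.86 MPa.
Then P = σA = 54.86 × 1000 mm² = 54.86 kN, tensile.

P ≈ 54.9 kN (tensile)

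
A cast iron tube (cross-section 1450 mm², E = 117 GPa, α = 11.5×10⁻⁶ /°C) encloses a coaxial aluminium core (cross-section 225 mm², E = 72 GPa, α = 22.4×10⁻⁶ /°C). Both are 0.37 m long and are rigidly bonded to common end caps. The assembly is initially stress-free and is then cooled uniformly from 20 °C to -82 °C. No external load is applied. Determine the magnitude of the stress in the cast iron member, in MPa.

σ ≈ 11.3 MPa (compressive)

The aluminium has the larger α, so on cooling it would change length more than the cast iron if both were free. The rigid plates force a common final length, so the aluminium is put into tension and the cast iron into compression, with equal and opposite forces P (no external load).
Equating the net (thermal + elastic) strains gives |α₁ − α₂|·ΔT = P·[1/(A₁E₁) + 1/(A₂E₂)].
|α₁ − α₂|·ΔT = 10.9×10⁻⁶ × 102 = 0.001112.
1/(A₁E₁) + 1/(A₂E₂) = 1/(1450×117×10³) + 1/(225×72×10³) = 6.762×10⁻⁸ N⁻¹.
P = 0.001112 / 6.762×10⁻⁸ = 16440 N = 16.44 kN.
σ_{cast iron} = P/A₁ = 16440/1450 = 11.34 MPa, compressive.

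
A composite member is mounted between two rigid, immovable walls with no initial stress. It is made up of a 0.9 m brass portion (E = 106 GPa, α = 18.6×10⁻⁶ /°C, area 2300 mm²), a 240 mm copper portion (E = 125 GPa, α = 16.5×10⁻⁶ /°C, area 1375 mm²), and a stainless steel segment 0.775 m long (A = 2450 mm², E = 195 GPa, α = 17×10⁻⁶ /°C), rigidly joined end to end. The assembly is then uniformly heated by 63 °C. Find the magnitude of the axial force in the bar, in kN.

P ≈ 318 kN (compressive)

If the supports were absent, the total length change would be Σ αᵢΔT Lᵢ = 18.6×10⁻⁶×63×900 + 16.5×10⁻⁶×63×240 + 17×10⁻⁶×63×775 = 2.134 mm.
The rigid supports impose zero overall length change; the single axial force P common to all segments must satisfy P Σ Lᵢ/(AᵢEᵢ) = δ_free.
The series flexibility is Σ Lᵢ/(AᵢEᵢ) = 900/(2300×106×10³) + 240/(1375×125×10³) + 775/(2450×195×10³) = 6.71×10⁻⁶ mm/N.
P = 2.134 / 6.71×10⁻⁶ = 318000 N = 318 kN, compressive.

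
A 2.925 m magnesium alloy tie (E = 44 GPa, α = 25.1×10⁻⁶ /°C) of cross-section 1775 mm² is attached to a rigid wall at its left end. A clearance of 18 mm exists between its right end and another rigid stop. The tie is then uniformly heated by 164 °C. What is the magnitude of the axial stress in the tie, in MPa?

σ ≈ 0 MPa

If the wall were absent the tie would grow by αΔT L = 25.1×10⁻⁶ × 164 × 2925 = 12.04 mm.
This is smaller than the 18 mm clearance, so the tie expands freely without reaching the stop — the stress is zero.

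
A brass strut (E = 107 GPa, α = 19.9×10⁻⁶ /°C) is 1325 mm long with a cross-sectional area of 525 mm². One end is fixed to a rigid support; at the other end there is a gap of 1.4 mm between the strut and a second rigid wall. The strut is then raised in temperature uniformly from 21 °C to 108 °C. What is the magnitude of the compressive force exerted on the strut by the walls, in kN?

If the wall were absent the strut would grow by αΔT L = 19.9×10⁻⁶ × 87 × 1325 = 2.294 mm.
This exceeds the 1.4 mm gap, so the wall pushes back. The portion of expansion that must be recovered elastically is δ_free − gap = 2.294 − 1.4 = 0.894 mm.
That suppressed elongation corresponds to σ = E·Δ/L = 107×10³ × 0.894/1325 = 72.19 MPa.
P = σA = 72.19 × 525 = 37.9 kN.

P ≈ 37.9 kN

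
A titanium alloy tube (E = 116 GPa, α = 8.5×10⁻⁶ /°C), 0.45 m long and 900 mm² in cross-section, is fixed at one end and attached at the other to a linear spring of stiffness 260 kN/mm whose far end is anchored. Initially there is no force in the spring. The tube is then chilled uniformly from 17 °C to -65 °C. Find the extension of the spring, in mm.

δ ≈ 0.148 mm

If the spring were absent the tube would shorten by αΔT L = 8.5×10⁻⁶ × 82 × 450 = 0.3137 mm.
Let P be the tensile force in the spring. The tube extends elastically by PL/(AE) and the spring stretches by P/k; together these equal δ_free.
So P = δ_free / [L/(AE) + 1/k] = 0.3137 / [ 450/(900×116×10³) + 1/(260×10³) ].
P = 0.3137 / 8.156×10⁻⁶ = 38450 N.
Spring extension = P/k = 38450/(260×10³) = 0.1479 mm.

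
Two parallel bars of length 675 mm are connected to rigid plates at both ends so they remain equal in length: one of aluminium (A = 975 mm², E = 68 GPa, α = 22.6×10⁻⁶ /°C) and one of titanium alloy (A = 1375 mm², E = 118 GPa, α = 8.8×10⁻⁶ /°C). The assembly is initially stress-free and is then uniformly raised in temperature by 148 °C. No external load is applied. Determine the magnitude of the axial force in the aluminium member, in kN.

Equilibrium of a rigid end plate with no external load gives equal and opposite internal forces ±P in the two members. Since α_{aluminium} > α_{titanium alloy}, heating drives the aluminium into compression and the titanium alloy into tension.
Compatibility of the two members (thermal + elastic change equal): (α₁ − α₂)ΔT = P·[1/(A₁E₁) + 1/(A₂E₂)].
|α₁ − α₂|·ΔT = 13.8×10⁻⁶ × 148 = 0.002042.
1/(A₁E₁) + 1/(A₂E₂) = 1/(975×68×10³) + 1/(1375×118×10³) = 2.125×10⁻⁸ N⁻¹.
P = 0.002042 / 2.125×10⁻⁸ = 96130 N = 96.13 kN.

P ≈ 96.1 kN (compressive in the aluminium)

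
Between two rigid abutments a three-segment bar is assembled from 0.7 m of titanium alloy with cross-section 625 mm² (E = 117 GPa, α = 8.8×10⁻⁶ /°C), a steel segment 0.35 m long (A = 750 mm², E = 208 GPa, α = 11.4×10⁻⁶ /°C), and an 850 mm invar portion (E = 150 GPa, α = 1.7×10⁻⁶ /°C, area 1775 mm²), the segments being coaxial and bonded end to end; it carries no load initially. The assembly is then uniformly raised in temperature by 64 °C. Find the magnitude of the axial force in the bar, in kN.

If the supports were absent, the total length change would be Σ αᵢΔT Lᵢ = 8.8×10⁻⁶×64×700 + 11.4×10⁻⁶×64×350 + 1.7×10⁻⁶×64×850 = 0.7421 mm.
The rigid supports impose zero overall length change; the single axial force P common to all segments must satisfy P Σ Lᵢ/(AᵢEᵢ) = δ_free.
The series flexibility is Σ Lᵢ/(AᵢEᵢ) = 700/(625×117×10³) + 350/(750×208×10³) + 850/(1775×150×10³) = 1.501×10⁻⁵ mm/N.
P = 0.7421 / 1.501×10⁻⁵ = 49440 N = 49.44 kN, compressive.

P ≈ 49.4 kN (compressive)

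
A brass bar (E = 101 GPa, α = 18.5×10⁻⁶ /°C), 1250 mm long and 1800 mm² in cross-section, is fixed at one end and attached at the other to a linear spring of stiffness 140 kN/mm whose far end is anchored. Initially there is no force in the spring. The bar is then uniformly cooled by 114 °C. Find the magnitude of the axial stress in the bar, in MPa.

σ ≈ 104 MPa (tensile)

The unrestrained thermal change is αΔT L = 18.5×10⁻⁶ × 114 × 1250 = 2.636 mm.
Let P be the tensile force in the spring. The bar extends elastically by PL/(AE) and the spring stretches by P/k; together these equal δ_free.
P [ L/(AE) + 1/k ] = δ_free → P [ 1250/(1800×101×10³) + 1/(140×10³) ] = 2.636.
P = 2.636 / 1.402×10⁻⁵ = 188100 N.
σ = P/A = 188100/1800 = 104.5 MPa.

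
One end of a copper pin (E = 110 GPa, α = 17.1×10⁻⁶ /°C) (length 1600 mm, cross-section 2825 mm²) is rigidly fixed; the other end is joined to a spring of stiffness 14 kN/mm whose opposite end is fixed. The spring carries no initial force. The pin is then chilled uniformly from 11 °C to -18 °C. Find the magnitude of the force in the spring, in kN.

P ≈ 10.4 kN

If the spring were absent the pin would shorten by αΔT L = 17.1×10⁻⁶ × 29 × 1600 = 0.7934 mm.
With a force P in the spring, the elastic change of the pin is PL/(AE) and that of the spring is P/k; compatibility requires their sum to equal δ_free.
So P = δ_free / [L/(AE) + 1/k] = 0.7934 / [ 1600/(2825×110×10³) + 1/(14×10³) ].
P = 0.7934 / 7.658×10⁻⁵ = 10360 N.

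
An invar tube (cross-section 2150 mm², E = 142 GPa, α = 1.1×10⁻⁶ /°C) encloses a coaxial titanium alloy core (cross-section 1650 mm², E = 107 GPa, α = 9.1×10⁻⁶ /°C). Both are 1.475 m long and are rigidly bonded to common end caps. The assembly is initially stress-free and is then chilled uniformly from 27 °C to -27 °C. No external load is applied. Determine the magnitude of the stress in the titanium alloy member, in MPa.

Equilibrium of a rigid end plate with no external load gives equal and opposite internal forces ±P in the two members. Since α_{titanium alloy} > α_{invar}, cooling drives the titanium alloy into tension and the invar into compression.
Compatibility of the two members (thermal + elastic change equal): (α₁ − α₂)ΔT = P·[1/(A₁E₁) + 1/(A₂E₂)].
|α₁ − α₂|·ΔT = 8×10⁻⁶ × 54 = 0.000432.
1/(A₁E₁) + 1/(A₂E₂) = 1/(2150×142×10³) + 1/(1650×107×10³) = 8.94×10⁻⁹ N⁻¹.
P = 0.000432 / 8.94×10⁻⁹ = 48320 N = 48.32 kN.
σ_{titanium alloy} = P/A₂ = 48320/1650 = 29.29 MPa, tensile.

σ ≈ 29.3 MPa (tensile)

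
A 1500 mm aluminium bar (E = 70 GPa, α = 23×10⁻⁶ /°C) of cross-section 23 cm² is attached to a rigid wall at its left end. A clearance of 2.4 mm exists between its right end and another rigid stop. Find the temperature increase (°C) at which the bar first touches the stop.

Contact occurs when the free expansion equals the gap: αΔT L = 2.4 mm.
So ΔT = g/(αL) = 2.4/(23×10⁻⁶ × 1500) = 69.57 °C.

ΔT ≈ 69.6 °C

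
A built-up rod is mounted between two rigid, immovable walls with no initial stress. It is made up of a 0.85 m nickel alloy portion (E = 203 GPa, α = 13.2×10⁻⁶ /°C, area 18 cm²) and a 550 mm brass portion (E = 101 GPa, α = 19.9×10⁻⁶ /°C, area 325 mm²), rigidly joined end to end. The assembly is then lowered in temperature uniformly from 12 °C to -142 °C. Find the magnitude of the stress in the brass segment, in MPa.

σ ≈ 550 MPa (tensile)

Free thermal contraction of the whole bar: Σ αᵢΔT Lᵢ = 13.2×10⁻⁶×154×850 + 19.9×10⁻⁶×154×550 = 3.413 mm.
The walls prevent any net length change, so an axial force P (same in every segment) develops. Compatibility: P · Σ Lᵢ/(AᵢEᵢ) = δ_free.
Σ Lᵢ/(AᵢEᵢ) = 850/(1800×203×10³) + 550/(325×101×10³) = 1.908×10⁻⁵ mm/N.
P = 3.413 / 1.908×10⁻⁵ = 178900 N = 178.9 kN, tensile.
σ_{brass} = P / A = 178900 / 325 = 550.4 MPa.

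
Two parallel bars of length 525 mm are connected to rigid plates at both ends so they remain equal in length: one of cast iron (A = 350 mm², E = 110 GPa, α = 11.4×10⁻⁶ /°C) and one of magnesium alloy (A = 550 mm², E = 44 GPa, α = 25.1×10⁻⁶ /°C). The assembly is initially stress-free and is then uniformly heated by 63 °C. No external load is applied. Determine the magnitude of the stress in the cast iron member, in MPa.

σ ≈ 36.6 MPa (tensile)

The magnesium alloy has the larger α, so on heating it would change length more than the cast iron if both were free. The rigid plates force a common final length, so the magnesium alloy is put into compression and the cast iron into tension, with equal and opposite forces P (no external load).
Setting the final lengths equal and cancelling L: (α₁ − α₂)ΔT = P/(A₁E₁) + P/(A₂E₂).
|α₁ − α₂|·ΔT = 13.7×10⁻⁶ × 63 = 0.0008631.
1/(A₁E₁) + 1/(A₂E₂) = 1/(350×110×10³) + 1/(550×44×10³) = 6.73×10⁻⁸ N⁻¹.
So P = 0.0008631 / 6.73×10⁻⁸ = 12.83 kN.
σ_{cast iron} = P/A₁ = 12830/350 = 36.64 MPa, tensile.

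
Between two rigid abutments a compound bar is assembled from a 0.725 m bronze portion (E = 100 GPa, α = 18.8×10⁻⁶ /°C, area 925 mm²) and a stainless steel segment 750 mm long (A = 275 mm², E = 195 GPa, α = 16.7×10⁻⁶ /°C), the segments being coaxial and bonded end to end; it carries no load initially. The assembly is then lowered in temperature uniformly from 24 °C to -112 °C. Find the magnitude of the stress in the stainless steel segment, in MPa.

Free thermal contraction of the whole bar: Σ αᵢΔT Lᵢ = 18.8×10⁻⁶×136×725 + 16.7×10⁻⁶×136×750 = 3.557 mm.
The rigid supports impose zero overall length change; the single axial force P common to all segments must satisfy P Σ Lᵢ/(AᵢEᵢ) = δ_free.
Σ Lᵢ/(AᵢEᵢ) = 725/(925×100×10³) + 750/(275×195×10³) = 2.182×10⁻⁵ mm/N.
So P = 3.557 / 2.182×10⁻⁵ = 163 kN, tensile.
σ_{stainless steel} = P / A = 163000 / 275 = 592.7 MPa.

σ ≈ 593 MPa (tensile)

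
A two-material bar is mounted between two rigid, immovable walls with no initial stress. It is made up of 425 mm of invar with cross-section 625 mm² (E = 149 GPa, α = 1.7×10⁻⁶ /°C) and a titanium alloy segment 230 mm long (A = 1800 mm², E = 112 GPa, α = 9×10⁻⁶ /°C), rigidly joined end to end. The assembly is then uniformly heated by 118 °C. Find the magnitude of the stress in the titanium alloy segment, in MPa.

If the supports were absent, the total length change would be Σ αᵢΔT Lᵢ = 1.7×10⁻⁶×118×425 + 9×10⁻⁶×118×230 = 0.3295 mm.
The rigid supports impose zero overall length change; the single axial force P common to all segments must satisfy P Σ Lᵢ/(AᵢEᵢ) = δ_free.
The series flexibility is Σ Lᵢ/(AᵢEᵢ) = 425/(625×149×10³) + 230/(1800×112×10³) = 5.705×10⁻⁶ mm/N.
P = 0.3295 / 5.705×10⁻⁶ = 57760 N = 57.76 kN, compressive.
σ_{titanium alloy} = P / A = 57760 / 1800 = 32.09 MPa.

σ ≈ 32.1 MPa (compressive)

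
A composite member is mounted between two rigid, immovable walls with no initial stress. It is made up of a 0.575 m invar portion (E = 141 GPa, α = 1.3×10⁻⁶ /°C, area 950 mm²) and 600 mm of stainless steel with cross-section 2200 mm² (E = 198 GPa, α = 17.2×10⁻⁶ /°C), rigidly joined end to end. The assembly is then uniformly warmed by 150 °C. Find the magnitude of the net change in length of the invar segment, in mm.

|ΔL| ≈ 1.14 mm

If the supports were absent, the total length change would be Σ αᵢΔT Lᵢ = 1.3×10⁻⁶×150×575 + 17.2×10⁻⁶×150×600 = 1.66 mm.
The walls prevent any net length change, so an axial force P (same in every segment) develops. Compatibility: P · Σ Lᵢ/(AᵢEᵢ) = δ_free.
Σ Lᵢ/(AᵢEᵢ) = 575/(950×141×10³) + 600/(2200×198×10³) = 5.67×10⁻⁶ mm/N.
P = 1.66 / 5.67×10⁻⁶ = 292800 N = 292.8 kN, compressive.
For the invar segment, free thermal change = 1.3×10⁻⁶×150×575 = 0.1121 mm and elastic change from P = 292800×575/(950×141×10³) = 1.257 mm; these oppose, so the net change is 1.14 mm (segment shortens).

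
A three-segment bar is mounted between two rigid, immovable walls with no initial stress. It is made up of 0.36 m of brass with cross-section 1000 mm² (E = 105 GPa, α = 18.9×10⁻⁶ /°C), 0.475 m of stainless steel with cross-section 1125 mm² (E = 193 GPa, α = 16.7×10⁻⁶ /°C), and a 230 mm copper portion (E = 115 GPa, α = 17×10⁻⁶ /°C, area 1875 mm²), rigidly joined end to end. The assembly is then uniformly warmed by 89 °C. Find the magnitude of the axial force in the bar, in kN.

If the supports were absent, the total length change would be Σ αᵢΔT Lᵢ = 18.9×10⁻⁶×89×360 + 16.7×10⁻⁶×89×475 + 17×10⁻⁶×89×230 = 1.66 mm.
The rigid supports impose zero overall length change; the single axial force P common to all segments must satisfy P Σ Lᵢ/(AᵢEᵢ) = δ_free.
Σ Lᵢ/(AᵢEᵢ) = 360/(1000×105×10³) + 475/(1125×193×10³) + 230/(1875×115×10³) = 6.683×10⁻⁶ mm/N.
P = 1.66 / 6.683×10⁻⁶ = 248300 N = 248.3 kN, compressive.

P ≈ 248 kN (compressive)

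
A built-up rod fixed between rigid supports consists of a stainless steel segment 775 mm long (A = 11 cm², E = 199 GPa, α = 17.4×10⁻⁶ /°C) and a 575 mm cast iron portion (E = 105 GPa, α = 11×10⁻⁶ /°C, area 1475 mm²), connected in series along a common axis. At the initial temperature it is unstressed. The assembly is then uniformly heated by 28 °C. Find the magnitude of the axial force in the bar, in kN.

If the supports were absent, the total length change would be Σ αᵢΔT Lᵢ = 17.4×10⁻⁶×28×775 + 11×10⁻⁶×28×575 = 0.5547 mm.
The rigid supports impose zero overall length change; the single axial force P common to all segments must satisfy P Σ Lᵢ/(AᵢEᵢ) = δ_free.
The series flexibility is Σ Lᵢ/(AᵢEᵢ) = 775/(1100×199×10³) + 575/(1475×105×10³) = 7.253×10⁻⁶ mm/N.
So P = 0.5547 / 7.253×10⁻⁶ = 76.47 kN, compressive.

P ≈ 76.5 kN (compressive)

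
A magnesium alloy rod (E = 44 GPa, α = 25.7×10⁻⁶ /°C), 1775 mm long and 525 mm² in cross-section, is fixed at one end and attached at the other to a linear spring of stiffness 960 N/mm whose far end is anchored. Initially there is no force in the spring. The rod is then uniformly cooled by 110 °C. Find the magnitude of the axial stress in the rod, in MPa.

If the spring were absent the rod would shorten by αΔT L = 25.7×10⁻⁶ × 110 × 1775 = 5.018 mm.
With a force P in the spring, the elastic change of the rod is PL/(AE) and that of the spring is P/k; compatibility requires their sum to equal δ_free.
So P = δ_free / [L/(AE) + 1/k] = 5.018 / [ 1775/(525×44×10³) + 1/(960) ].
P = 5.018 / 0.001119 = 4486 N.
σ = P/A = 4486/525 = 8.545 MPa.

σ ≈ 8.55 MPa (tensile)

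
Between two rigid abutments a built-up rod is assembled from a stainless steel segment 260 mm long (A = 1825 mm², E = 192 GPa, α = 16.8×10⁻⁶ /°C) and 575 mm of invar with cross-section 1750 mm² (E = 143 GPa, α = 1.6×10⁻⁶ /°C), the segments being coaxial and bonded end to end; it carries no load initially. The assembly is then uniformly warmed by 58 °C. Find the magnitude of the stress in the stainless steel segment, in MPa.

σ ≈ 55.3 MPa (compressive)

Free thermal expansion of the whole bar: Σ αᵢΔT Lᵢ = 16.8×10⁻⁶×58×260 + 1.6×10⁻⁶×58×575 = 0.3067 mm.
Since the ends are fixed, an axial force P builds up, equal in every segment, with P · Σ Lᵢ/(AᵢEᵢ) = δ_free.
The series flexibility is Σ Lᵢ/(AᵢEᵢ) = 260/(1825×192×10³) + 575/(1750×143×10³) = 3.04×10⁻⁶ mm/N.
So P = 0.3067 / 3.04×10⁻⁶ = 100.9 kN, compressive.
σ_{stainless steel} = P / A = 100900 / 1825 = 55.29 MPa.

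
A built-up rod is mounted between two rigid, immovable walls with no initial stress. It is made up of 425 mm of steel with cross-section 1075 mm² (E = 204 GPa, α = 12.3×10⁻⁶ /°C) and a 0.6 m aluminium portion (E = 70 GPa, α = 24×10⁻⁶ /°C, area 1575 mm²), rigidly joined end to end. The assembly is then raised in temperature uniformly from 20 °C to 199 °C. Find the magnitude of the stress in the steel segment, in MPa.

σ ≈ 443 MPa (compressive)

Free thermal expansion of the whole bar: Σ αᵢΔT Lᵢ = 12.3×10⁻⁶×179×425 + 24×10⁻⁶×179×600 = 3.513 mm.
The rigid supports impose zero overall length change; the single axial force P common to all segments must satisfy P Σ Lᵢ/(AᵢEᵢ) = δ_free.
The series flexibility is Σ Lᵢ/(AᵢEᵢ) = 425/(1075×204×10³) + 600/(1575×70×10³) = 7.38×10⁻⁶ mm/N.
P = 3.513 / 7.38×10⁻⁶ = 476000 N = 476 kN, compressive.
σ_{steel} = P / A = 476000 / 1075 = 442.8 MPa.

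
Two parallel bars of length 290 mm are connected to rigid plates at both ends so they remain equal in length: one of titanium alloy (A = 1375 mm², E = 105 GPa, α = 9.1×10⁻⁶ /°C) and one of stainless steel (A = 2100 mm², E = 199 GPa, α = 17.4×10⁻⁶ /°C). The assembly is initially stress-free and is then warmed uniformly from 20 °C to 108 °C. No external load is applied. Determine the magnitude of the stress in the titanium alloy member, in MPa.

σ ≈ 57 MPa (tensile)

The stainless steel has the larger α, so on heating it would change length more than the titanium alloy if both were free. The rigid plates force a common final length, so the stainless steel is put into compression and the titanium alloy into tension, with equal and opposite forces P (no external load).
Compatibility of the two members (thermal + elastic change equal): (α₁ − α₂)ΔT = P·[1/(A₁E₁) + 1/(A₂E₂)].
|α₁ − α₂|·ΔT = 8.3×10⁻⁶ × 88 = 0.0007304.
1/(A₁E₁) + 1/(A₂E₂) = 1/(1375×105×10³) + 1/(2100×199×10³) = 9.319×10⁻⁹ N⁻¹.
So P = 0.0007304 / 9.319×10⁻⁹ = 78.37 kN.
σ_{titanium alloy} = P/A₁ = 78370/1375 = 57 MPa, tensile.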